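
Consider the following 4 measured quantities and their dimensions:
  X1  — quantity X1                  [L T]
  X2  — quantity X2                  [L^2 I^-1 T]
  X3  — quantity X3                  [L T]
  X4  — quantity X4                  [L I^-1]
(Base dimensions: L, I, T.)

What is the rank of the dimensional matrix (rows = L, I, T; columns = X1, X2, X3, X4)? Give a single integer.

Exponent matrix [L,I,T] × [X1,X2,X3,X4]:
  L: [ 1  2  1  1]
  I: [ 0 -1  0 -1]
  T: [ 1  1  1  0]
Echelon form has 2 nonzero rows (pivots: X1,X2)

2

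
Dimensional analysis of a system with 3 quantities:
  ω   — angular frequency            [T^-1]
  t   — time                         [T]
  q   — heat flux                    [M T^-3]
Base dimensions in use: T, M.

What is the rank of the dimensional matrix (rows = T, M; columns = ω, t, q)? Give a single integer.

Write exponents as rows T,M / cols ω,t,q:
  T: [-1  1 -3]
  M: [ 0  0  1]
Echelon form has 2 nonzero rows (pivots: ω,q)

2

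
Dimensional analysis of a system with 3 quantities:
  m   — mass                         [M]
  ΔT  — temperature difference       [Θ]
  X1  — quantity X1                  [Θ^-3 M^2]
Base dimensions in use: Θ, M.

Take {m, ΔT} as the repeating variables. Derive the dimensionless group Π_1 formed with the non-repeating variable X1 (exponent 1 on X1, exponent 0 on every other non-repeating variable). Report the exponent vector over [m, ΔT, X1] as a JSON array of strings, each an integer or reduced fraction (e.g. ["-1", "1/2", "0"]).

["-2", "3", "1"]

Write exponents as rows Θ,M / cols m,ΔT,X1:
  Θ: [ 0  1 -3]
  M: [ 1  0  2]
RREF → pivots at {m,ΔT} ⇒ r = 2
Repeat: m,ΔT; free: X1
RREF:
  r0: [   1    0    2]
  r1: [   0    1   -3]
Fix exponent of X1 at 1; solve each RREF row for its pivot's exponent:
  r0: exp(m) + (2)·1 = 0 ⇒ exp(m) = -2
  r1: exp(ΔT) + (-3)·1 = 0 ⇒ exp(ΔT) = 3
Π_1 = m^-2 · ΔT^3 · X1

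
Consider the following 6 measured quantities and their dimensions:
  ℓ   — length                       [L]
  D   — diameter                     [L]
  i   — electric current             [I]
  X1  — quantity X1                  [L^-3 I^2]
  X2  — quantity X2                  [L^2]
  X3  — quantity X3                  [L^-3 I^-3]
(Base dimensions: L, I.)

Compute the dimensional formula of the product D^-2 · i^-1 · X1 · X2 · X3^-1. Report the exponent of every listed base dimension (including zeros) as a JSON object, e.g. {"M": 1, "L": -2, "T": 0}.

Write exponents as rows L,I / cols ℓ,D,i,X1,X2,X3:
  L: [ 1  1  0 -3  2 -3]
  I: [ 0  0  1  2  0 -3]
  [L]: (-2)·1+(-1)·0+(1)·-3+(1)·2+(-1)·-3 = 0
  [I]: (-2)·0+(-1)·1+(1)·2+(1)·0+(-1)·-3 = 4
⇒ I^4

{"L": 0, "I": 4}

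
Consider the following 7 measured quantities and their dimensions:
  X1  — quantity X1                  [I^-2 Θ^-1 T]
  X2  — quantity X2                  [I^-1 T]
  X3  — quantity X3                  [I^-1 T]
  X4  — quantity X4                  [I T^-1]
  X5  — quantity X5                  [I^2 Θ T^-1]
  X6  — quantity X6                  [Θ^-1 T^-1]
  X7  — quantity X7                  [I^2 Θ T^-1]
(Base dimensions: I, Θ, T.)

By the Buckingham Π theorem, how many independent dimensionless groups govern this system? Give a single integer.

Write exponents as rows I,Θ,T / cols X1,X2,X3,X4,X5,X6,X7:
  I: [-2 -1 -1  1  2  0  2]
  Θ: [-1  0  0  0  1 -1  1]
  T: [ 1  1  1 -1 -1 -1 -1]
RREF → pivots at {X1,X2} ⇒ r = 2
7 vars − rank 2 = 5 Π groups

5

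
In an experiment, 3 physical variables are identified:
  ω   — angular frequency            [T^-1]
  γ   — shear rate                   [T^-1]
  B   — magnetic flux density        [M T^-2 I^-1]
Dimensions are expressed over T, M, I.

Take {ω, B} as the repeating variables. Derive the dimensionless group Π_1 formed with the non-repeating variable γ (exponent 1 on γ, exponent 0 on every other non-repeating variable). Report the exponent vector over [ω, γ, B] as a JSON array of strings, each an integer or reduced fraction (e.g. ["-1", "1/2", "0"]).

["-1", "1", "0"]

Exponent matrix [T,M,I] × [ω,γ,B]:
  T: [-1 -1 -2]
  M: [ 0  0  1]
  I: [ 0  0 -1]
RREF → pivots at {ω,B} ⇒ r = 2
Pivot set = {ω,B}, free = {γ}
RREF:
  r0: [   1    1    0]
  r1: [   0    0    1]
  r2: [   0    0    0]
Fix exponent of γ at 1; solve each RREF row for its pivot's exponent:
  r0: exp(ω) + (1)·1 = 0 ⇒ exp(ω) = -1
  r1: exp(B) + (0)·1 = 0 ⇒ exp(B) = 0
Π_1 = ω^-1 · γ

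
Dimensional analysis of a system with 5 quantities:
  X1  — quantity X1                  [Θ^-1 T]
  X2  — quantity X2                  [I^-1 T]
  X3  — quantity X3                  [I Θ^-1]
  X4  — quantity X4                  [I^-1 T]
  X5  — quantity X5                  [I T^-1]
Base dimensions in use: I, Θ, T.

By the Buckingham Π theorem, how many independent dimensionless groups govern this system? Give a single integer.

Exponent matrix [I,Θ,T] × [X1,X2,X3,X4,X5]:
  I: [ 0 -1  1 -1  1]
  Θ: [-1  0 -1  0  0]
  T: [ 1  1  0  1 -1]
Echelon form has 2 nonzero rows (pivots: X1,X2)
n=5, r=2 ⇒ 3 dimensionless groups

3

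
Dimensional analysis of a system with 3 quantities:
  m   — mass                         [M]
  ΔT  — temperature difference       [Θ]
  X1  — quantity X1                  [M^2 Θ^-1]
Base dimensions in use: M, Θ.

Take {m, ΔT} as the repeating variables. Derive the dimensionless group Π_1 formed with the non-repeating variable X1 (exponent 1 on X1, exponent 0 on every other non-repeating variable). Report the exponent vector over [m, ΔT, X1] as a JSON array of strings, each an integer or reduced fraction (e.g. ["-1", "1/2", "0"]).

["-2", "1", "1"]

Dimensional matrix (M×Θ by m×ΔT×X1):
  M: [ 1  0  2]
  Θ: [ 0  1 -1]
RREF → pivots at {m,ΔT} ⇒ r = 2
Pivot set = {m,ΔT}, free = {X1}
RREF:
  r0: [   1    0    2]
  r1: [   0    1   -1]
Fix exponent of X1 at 1; solve each RREF row for its pivot's exponent:
  r0: exp(m) + (2)·1 = 0 ⇒ exp(m) = -2
  r1: exp(ΔT) + (-1)·1 = 0 ⇒ exp(ΔT) = 1
Π_1 = m^-2 · ΔT · X1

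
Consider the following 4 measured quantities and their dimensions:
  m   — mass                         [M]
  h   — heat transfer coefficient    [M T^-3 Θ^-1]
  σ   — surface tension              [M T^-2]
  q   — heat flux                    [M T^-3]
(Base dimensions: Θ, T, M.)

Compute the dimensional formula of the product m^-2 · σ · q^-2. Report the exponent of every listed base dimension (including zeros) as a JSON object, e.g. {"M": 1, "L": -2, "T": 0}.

{"Θ": 0, "T": 4, "M": -3}

Write exponents as rows Θ,T,M / cols m,h,σ,q:
  Θ: [ 0 -1  0  0]
  T: [ 0 -3 -2 -3]
  M: [ 1  1  1  1]
  [Θ]: (-2)·0+(1)·0+(-2)·0 = 0
  [T]: (-2)·0+(1)·-2+(-2)·-3 = 4
  [M]: (-2)·1+(1)·1+(-2)·1 = -3
⇒ T^4 M^-3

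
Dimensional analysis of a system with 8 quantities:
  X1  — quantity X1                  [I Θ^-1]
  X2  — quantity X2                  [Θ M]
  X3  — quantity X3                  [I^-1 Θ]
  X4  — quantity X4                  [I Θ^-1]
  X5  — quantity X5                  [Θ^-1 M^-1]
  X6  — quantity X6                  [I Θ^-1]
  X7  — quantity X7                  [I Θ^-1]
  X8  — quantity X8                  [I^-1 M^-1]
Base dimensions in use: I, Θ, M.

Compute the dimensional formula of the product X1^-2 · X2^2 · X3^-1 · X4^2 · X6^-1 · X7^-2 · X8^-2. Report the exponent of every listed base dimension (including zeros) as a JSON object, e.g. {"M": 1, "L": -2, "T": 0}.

Write exponents as rows I,Θ,M / cols X1,X2,X3,X4,X5,X6,X7,X8:
  I: [ 1  0 -1  1  0  1  1 -1]
  Θ: [-1  1  1 -1 -1 -1 -1  0]
  M: [ 0  1  0  0 -1  0  0 -1]
  [I]: (-2)·1+(2)·0+(-1)·-1+(2)·1+(-1)·1+(-2)·1+(-2)·-1 = 0
  [Θ]: (-2)·-1+(2)·1+(-1)·1+(2)·-1+(-1)·-1+(-2)·-1+(-2)·0 = 4
  [M]: (-2)·0+(2)·1+(-1)·0+(2)·0+(-1)·0+(-2)·0+(-2)·-1 = 4
⇒ Θ^4 M^4

{"I": 0, "Θ": 4, "M": 4}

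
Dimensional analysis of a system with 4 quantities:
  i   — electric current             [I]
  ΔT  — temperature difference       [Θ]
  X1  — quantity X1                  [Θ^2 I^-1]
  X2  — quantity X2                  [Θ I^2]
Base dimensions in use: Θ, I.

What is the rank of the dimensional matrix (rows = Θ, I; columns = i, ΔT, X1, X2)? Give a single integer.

Dimensional matrix (Θ×I by i×ΔT×X1×X2):
  Θ: [ 0  1  2  1]
  I: [ 1  0 -1  2]
Echelon form has 2 nonzero rows (pivots: i,ΔT)

2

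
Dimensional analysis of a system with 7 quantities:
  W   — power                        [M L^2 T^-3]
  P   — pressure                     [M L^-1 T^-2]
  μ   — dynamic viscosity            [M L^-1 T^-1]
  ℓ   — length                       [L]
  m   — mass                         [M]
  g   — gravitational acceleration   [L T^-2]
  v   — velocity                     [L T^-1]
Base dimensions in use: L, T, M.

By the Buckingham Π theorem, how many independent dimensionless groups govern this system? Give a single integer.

4

Write exponents as rows L,T,M / cols W,P,μ,ℓ,m,g,v:
  L: [ 2 -1 -1  1  0  1  1]
  T: [-3 -2 -1  0  0 -2 -1]
  M: [ 1  1  1  0  1  0  0]
Row reduction gives pivot columns W,P,μ; rank = 3
n=7, r=3 ⇒ 4 dimensionless groups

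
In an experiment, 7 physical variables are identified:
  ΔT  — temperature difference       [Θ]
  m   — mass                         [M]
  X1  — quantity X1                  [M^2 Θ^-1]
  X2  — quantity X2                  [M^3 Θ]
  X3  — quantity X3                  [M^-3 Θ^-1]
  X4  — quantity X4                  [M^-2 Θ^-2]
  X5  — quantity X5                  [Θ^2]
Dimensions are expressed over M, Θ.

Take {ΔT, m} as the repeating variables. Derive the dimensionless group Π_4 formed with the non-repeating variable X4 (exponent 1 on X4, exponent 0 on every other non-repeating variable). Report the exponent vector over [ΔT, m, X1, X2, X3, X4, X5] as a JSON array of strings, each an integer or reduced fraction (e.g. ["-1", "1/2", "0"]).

["2", "2", "0", "0", "0", "1", "0"]

Write exponents as rows M,Θ / cols ΔT,m,X1,X2,X3,X4,X5:
  M: [ 0  1  2  3 -3 -2  0]
  Θ: [ 1  0 -1  1 -1 -2  2]
RREF → pivots at {ΔT,m} ⇒ r = 2
Pivot set = {ΔT,m}, free = {X1,X2,X3,X4,X5}
RREF:
  r0: [   1    0   -1    1   -1   -2    2]
  r1: [   0    1    2    3   -3   -2    0]
Fix exponent of X4 at 1, X1 at 0, X2 at 0, X3 at 0, X5 at 0; solve each RREF row for its pivot's exponent:
  r0: exp(ΔT) + (-2)·1 = 0 ⇒ exp(ΔT) = 2
  r1: exp(m) + (-2)·1 = 0 ⇒ exp(m) = 2
Π_4 = ΔT^2 · m^2 · X4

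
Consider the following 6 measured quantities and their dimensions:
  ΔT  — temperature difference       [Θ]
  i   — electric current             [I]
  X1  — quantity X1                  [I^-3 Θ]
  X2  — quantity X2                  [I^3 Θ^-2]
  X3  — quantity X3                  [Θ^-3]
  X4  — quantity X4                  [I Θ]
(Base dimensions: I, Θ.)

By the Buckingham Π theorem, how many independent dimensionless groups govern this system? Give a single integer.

4

Dimensional matrix (I×Θ by ΔT×i×X1×X2×X3×X4):
  I: [ 0  1 -3  3  0  1]
  Θ: [ 1  0  1 -2 -3  1]
Row reduction gives pivot columns ΔT,i; rank = 2
6 vars − rank 2 = 4 Π groups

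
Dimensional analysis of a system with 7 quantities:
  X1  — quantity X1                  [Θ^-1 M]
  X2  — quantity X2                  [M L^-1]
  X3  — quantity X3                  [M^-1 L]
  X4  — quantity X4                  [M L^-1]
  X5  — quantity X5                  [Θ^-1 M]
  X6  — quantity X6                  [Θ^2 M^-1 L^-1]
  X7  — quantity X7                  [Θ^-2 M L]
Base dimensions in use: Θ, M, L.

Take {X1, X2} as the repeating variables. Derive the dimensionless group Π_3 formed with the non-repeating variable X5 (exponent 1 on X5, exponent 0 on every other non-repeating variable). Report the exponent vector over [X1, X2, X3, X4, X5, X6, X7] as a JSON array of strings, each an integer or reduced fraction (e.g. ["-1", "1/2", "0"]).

Exponent matrix [Θ,M,L] × [X1,X2,X3,X4,X5,X6,X7]:
  Θ: [-1  0  0  0 -1  2 -2]
  M: [ 1  1 -1  1  1 -1  1]
  L: [ 0 -1  1 -1  0 -1  1]
Echelon form has 2 nonzero rows (pivots: X1,X2)
Pivot set = {X1,X2}, free = {X3,X4,X5,X6,X7}
RREF:
  r0: [   1    0    0    0    1   -2    2]
  r1: [   0    1   -1    1    0    1   -1]
  r2: [   0    0    0    0    0    0    0]
Fix exponent of X5 at 1, X3 at 0, X4 at 0, X6 at 0, X7 at 0; solve each RREF row for its pivot's exponent:
  r0: exp(X1) + (1)·1 = 0 ⇒ exp(X1) = -1
  r1: exp(X2) + (0)·1 = 0 ⇒ exp(X2) = 0
Π_3 = X1^-1 · X5

["-1", "0", "0", "0", "1", "0", "0"]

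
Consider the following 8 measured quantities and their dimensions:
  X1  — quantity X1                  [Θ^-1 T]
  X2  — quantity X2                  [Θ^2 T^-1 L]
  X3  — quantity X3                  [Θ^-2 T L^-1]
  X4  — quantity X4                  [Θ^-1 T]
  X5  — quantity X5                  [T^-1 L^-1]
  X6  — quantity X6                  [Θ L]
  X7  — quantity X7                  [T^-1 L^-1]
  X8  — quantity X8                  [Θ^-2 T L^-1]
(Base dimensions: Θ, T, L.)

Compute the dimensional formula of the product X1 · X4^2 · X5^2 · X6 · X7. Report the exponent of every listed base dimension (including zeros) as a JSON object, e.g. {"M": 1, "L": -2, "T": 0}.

Write exponents as rows Θ,T,L / cols X1,X2,X3,X4,X5,X6,X7,X8:
  Θ: [-1  2 -2 -1  0  1  0 -2]
  T: [ 1 -1  1  1 -1  0 -1  1]
  L: [ 0  1 -1  0 -1  1 -1 -1]
  [Θ]: (1)·-1+(2)·-1+(2)·0+(1)·1+(1)·0 = -2
  [T]: (1)·1+(2)·1+(2)·-1+(1)·0+(1)·-1 = 0
  [L]: (1)·0+(2)·0+(2)·-1+(1)·1+(1)·-1 = -2
⇒ Θ^-2 L^-2

{"Θ": -2, "T": 0, "L": -2}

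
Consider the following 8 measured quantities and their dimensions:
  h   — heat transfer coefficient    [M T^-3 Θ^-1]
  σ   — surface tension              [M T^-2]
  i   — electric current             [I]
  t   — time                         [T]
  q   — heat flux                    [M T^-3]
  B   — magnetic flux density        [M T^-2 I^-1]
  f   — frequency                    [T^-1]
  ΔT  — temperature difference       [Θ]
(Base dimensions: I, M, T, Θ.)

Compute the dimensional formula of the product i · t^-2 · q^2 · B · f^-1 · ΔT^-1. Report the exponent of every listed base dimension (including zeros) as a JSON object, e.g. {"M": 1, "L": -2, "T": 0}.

{"I": 0, "M": 3, "T": -9, "Θ": -1}

Exponent matrix [I,M,T,Θ] × [h,σ,i,t,q,B,f,ΔT]:
  I: [ 0  0  1  0  0 -1  0  0]
  M: [ 1  1  0  0  1  1  0  0]
  T: [-3 -2  0  1 -3 -2 -1  0]
  Θ: [-1  0  0  0  0  0  0  1]
  [I]: (1)·1+(-2)·0+(2)·0+(1)·-1+(-1)·0+(-1)·0 = 0
  [M]: (1)·0+(-2)·0+(2)·1+(1)·1+(-1)·0+(-1)·0 = 3
  [T]: (1)·0+(-2)·1+(2)·-3+(1)·-2+(-1)·-1+(-1)·0 = -9
  [Θ]: (1)·0+(-2)·0+(2)·0+(1)·0+(-1)·0+(-1)·1 = -1
⇒ M^3 T^-9 Θ^-1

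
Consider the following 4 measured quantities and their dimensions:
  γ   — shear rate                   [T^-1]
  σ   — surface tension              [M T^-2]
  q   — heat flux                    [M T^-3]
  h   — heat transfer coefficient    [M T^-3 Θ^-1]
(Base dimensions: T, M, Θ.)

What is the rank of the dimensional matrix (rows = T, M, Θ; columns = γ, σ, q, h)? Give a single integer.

Dimensional matrix (T×M×Θ by γ×σ×q×h):
  T: [-1 -2 -3 -3]
  M: [ 0  1  1  1]
  Θ: [ 0  0  0 -1]
Echelon form has 3 nonzero rows (pivots: γ,σ,h)

3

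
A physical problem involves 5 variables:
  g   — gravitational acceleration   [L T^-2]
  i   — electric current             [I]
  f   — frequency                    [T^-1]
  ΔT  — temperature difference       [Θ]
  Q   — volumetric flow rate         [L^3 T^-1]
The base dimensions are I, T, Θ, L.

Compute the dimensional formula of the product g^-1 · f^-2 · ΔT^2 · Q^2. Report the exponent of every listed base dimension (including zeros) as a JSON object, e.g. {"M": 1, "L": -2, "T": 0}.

Exponent matrix [I,T,Θ,L] × [g,i,f,ΔT,Q]:
  I: [ 0  1  0  0  0]
  T: [-2  0 -1  0 -1]
  Θ: [ 0  0  0  1  0]
  L: [ 1  0  0  0  3]
  [I]: (-1)·0+(-2)·0+(2)·0+(2)·0 = 0
  [T]: (-1)·-2+(-2)·-1+(2)·0+(2)·-1 = 2
  [Θ]: (-1)·0+(-2)·0+(2)·1+(2)·0 = 2
  [L]: (-1)·1+(-2)·0+(2)·0+(2)·3 = 5
⇒ T^2 Θ^2 L^5

{"I": 0, "T": 2, "Θ": 2, "L": 5}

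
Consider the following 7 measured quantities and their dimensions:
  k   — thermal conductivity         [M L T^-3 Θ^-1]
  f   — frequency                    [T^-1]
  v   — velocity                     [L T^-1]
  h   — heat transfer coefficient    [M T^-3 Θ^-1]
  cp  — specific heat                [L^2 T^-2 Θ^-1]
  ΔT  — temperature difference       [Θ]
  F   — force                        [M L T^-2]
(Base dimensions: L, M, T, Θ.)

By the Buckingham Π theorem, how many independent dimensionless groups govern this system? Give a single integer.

3

Exponent matrix [L,M,T,Θ] × [k,f,v,h,cp,ΔT,F]:
  L: [ 1  0  1  0  2  0  1]
  M: [ 1  0  0  1  0  0  1]
  T: [-3 -1 -1 -3 -2  0 -2]
  Θ: [-1  0  0 -1 -1  1  0]
Row reduction gives pivot columns k,f,v,cp; rank = 4
n=7, r=4 ⇒ 3 dimensionless groups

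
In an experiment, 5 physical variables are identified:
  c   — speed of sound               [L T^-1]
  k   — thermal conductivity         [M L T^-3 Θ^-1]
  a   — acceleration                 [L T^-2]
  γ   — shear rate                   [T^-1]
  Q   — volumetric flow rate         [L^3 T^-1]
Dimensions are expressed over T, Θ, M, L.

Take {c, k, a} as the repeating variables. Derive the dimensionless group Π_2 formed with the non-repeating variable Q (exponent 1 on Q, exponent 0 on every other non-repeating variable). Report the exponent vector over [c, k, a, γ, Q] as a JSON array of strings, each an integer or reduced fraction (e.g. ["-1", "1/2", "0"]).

["-5", "0", "2", "0", "1"]

Write exponents as rows T,Θ,M,L / cols c,k,a,γ,Q:
  T: [-1 -3 -2 -1 -1]
  Θ: [ 0 -1  0  0  0]
  M: [ 0  1  0  0  0]
  L: [ 1  1  1  0  3]
RREF → pivots at {c,k,a} ⇒ r = 3
Pivot set = {c,k,a}, free = {γ,Q}
RREF:
  r0: [   1    0    0   -1    5]
  r1: [   0    1    0    0    0]
  r2: [   0    0    1    1   -2]
  r3: [   0    0    0    0    0]
Fix exponent of Q at 1, γ at 0; solve each RREF row for its pivot's exponent:
  r0: exp(c) + (5)·1 = 0 ⇒ exp(c) = -5
  r1: exp(k) + (0)·1 = 0 ⇒ exp(k) = 0
  r2: exp(a) + (-2)·1 = 0 ⇒ exp(a) = 2
Π_2 = c^-5 · a^2 · Q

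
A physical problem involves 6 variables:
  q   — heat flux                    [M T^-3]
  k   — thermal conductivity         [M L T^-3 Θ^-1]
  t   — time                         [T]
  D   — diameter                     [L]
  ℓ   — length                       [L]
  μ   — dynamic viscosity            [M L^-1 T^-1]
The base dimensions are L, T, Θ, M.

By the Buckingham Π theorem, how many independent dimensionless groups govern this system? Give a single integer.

Exponent matrix [L,T,Θ,M] × [q,k,t,D,ℓ,μ]:
  L: [ 0  1  0  1  1 -1]
  T: [-3 -3  1  0  0 -1]
  Θ: [ 0 -1  0  0  0  0]
  M: [ 1  1  0  0  0  1]
RREF → pivots at {q,k,t,D} ⇒ r = 4
6 vars − rank 4 = 2 Π groups

2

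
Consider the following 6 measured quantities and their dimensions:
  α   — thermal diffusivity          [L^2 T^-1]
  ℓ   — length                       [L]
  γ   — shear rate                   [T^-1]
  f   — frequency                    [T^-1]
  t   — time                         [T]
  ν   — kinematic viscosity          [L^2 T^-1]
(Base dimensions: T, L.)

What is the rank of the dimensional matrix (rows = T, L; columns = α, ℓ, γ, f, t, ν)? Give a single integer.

Write exponents as rows T,L / cols α,ℓ,γ,f,t,ν:
  T: [-1  0 -1 -1  1 -1]
  L: [ 2  1  0  0  0  2]
Row reduction gives pivot columns α,ℓ; rank = 2

2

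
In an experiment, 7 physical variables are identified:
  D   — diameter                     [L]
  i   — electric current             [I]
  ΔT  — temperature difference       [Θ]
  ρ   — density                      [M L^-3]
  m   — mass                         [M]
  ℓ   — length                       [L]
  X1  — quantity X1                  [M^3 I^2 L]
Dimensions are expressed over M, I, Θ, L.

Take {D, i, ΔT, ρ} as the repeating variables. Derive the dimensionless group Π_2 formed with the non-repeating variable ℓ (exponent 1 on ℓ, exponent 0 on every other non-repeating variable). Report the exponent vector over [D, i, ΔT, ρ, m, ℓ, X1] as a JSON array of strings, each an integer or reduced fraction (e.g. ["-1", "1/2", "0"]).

["-1", "0", "0", "0", "0", "1", "0"]

Write exponents as rows M,I,Θ,L / cols D,i,ΔT,ρ,m,ℓ,X1:
  M: [ 0  0  0  1  1  0  3]
  I: [ 0  1  0  0  0  0  2]
  Θ: [ 0  0  1  0  0  0  0]
  L: [ 1  0  0 -3  0  1  1]
Echelon form has 4 nonzero rows (pivots: D,i,ΔT,ρ)
Pivot set = {D,i,ΔT,ρ}, free = {m,ℓ,X1}
RREF:
  r0: [   1    0    0    0    3    1   10]
  r1: [   0    1    0    0    0    0    2]
  r2: [   0    0    1    0    0    0    0]
  r3: [   0    0    0    1    1    0    3]
Fix exponent of ℓ at 1, m at 0, X1 at 0; solve each RREF row for its pivot's exponent:
  r0: exp(D) + (1)·1 = 0 ⇒ exp(D) = -1
  r1: exp(i) + (0)·1 = 0 ⇒ exp(i) = 0
  r2: exp(ΔT) + (0)·1 = 0 ⇒ exp(ΔT) = 0
  r3: exp(ρ) + (0)·1 = 0 ⇒ exp(ρ) = 0
Π_2 = D^-1 · ℓ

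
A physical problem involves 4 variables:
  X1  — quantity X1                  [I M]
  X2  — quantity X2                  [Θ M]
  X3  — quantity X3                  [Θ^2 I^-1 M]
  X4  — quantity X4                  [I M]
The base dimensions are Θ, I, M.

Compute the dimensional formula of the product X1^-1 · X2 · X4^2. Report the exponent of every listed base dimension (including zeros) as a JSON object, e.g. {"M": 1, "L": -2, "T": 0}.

Exponent matrix [Θ,I,M] × [X1,X2,X3,X4]:
  Θ: [ 0  1  2  0]
  I: [ 1  0 -1  1]
  M: [ 1  1  1  1]
  [Θ]: (-1)·0+(1)·1+(2)·0 = 1
  [I]: (-1)·1+(1)·0+(2)·1 = 1
  [M]: (-1)·1+(1)·1+(2)·1 = 2
⇒ Θ I M^2

{"Θ": 1, "I": 1, "M": 2}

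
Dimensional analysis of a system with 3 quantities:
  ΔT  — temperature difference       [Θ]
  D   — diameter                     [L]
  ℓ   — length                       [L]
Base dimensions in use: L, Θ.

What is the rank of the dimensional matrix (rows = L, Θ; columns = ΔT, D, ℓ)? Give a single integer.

2

Write exponents as rows L,Θ / cols ΔT,D,ℓ:
  L: [ 0  1  1]
  Θ: [ 1  0  0]
Row reduction gives pivot columns ΔT,D; rank = 2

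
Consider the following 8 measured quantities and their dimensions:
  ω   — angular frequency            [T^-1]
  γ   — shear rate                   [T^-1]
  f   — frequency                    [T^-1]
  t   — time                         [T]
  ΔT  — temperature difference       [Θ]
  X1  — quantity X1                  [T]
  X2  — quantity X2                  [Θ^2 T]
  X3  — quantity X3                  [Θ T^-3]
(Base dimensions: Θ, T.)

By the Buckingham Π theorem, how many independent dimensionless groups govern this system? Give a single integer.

6

Write exponents as rows Θ,T / cols ω,γ,f,t,ΔT,X1,X2,X3:
  Θ: [ 0  0  0  0  1  0  2  1]
  T: [-1 -1 -1  1  0  1  1 -3]
RREF → pivots at {ω,ΔT} ⇒ r = 2
n=8, r=2 ⇒ 6 dimensionless groups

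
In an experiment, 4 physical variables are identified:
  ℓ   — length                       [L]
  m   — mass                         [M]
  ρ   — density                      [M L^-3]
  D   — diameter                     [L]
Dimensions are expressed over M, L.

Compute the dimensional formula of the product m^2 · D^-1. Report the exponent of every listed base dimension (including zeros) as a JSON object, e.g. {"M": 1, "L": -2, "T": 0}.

Write exponents as rows M,L / cols ℓ,m,ρ,D:
  M: [ 0  1  1  0]
  L: [ 1  0 -3  1]
  [M]: (2)·1+(-1)·0 = 2
  [L]: (2)·0+(-1)·1 = -1
⇒ M^2 L^-1

{"M": 2, "L": -1}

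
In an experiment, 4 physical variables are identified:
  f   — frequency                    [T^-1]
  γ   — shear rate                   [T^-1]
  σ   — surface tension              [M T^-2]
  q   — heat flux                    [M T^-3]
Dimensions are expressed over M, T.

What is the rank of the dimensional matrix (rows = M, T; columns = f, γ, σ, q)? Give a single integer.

Exponent matrix [M,T] × [f,γ,σ,q]:
  M: [ 0  0  1  1]
  T: [-1 -1 -2 -3]
Echelon form has 2 nonzero rows (pivots: f,σ)

2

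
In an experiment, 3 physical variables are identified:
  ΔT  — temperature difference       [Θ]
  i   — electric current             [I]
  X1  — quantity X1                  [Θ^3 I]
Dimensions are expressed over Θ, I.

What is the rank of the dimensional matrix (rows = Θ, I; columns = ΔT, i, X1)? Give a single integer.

Dimensional matrix (Θ×I by ΔT×i×X1):
  Θ: [ 1  0  3]
  I: [ 0  1  1]
Echelon form has 2 nonzero rows (pivots: ΔT,i)

2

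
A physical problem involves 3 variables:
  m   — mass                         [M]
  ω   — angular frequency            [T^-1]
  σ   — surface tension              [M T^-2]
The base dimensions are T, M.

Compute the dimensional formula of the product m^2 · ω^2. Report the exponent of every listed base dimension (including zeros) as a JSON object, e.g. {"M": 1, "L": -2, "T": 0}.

{"T": -2, "M": 2}

Dimensional matrix (T×M by m×ω×σ):
  T: [ 0 -1 -2]
  M: [ 1  0  1]
  [T]: (2)·0+(2)·-1 = -2
  [M]: (2)·1+(2)·0 = 2
⇒ T^-2 M^2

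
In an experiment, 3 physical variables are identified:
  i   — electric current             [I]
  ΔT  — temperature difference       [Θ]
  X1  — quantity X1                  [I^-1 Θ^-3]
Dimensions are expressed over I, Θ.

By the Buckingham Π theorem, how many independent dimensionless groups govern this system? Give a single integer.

Exponent matrix [I,Θ] × [i,ΔT,X1]:
  I: [ 1  0 -1]
  Θ: [ 0  1 -3]
Row reduction gives pivot columns i,ΔT; rank = 2
n=3, r=2 ⇒ 1 dimensionless group

1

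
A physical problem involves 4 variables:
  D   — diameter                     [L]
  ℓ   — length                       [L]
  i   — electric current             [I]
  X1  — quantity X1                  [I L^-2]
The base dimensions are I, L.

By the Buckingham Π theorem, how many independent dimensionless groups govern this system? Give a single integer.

2

Write exponents as rows I,L / cols D,ℓ,i,X1:
  I: [ 0  0  1  1]
  L: [ 1  1  0 -2]
RREF → pivots at {D,i} ⇒ r = 2
4 vars − rank 2 = 2 Π groups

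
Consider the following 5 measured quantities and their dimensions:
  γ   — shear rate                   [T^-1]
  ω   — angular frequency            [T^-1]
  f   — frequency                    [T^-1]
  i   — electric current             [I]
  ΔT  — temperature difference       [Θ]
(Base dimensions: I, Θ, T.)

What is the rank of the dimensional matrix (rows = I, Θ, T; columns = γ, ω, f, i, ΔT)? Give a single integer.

Exponent matrix [I,Θ,T] × [γ,ω,f,i,ΔT]:
  I: [ 0  0  0  1  0]
  Θ: [ 0  0  0  0  1]
  T: [-1 -1 -1  0  0]
RREF → pivots at {γ,i,ΔT} ⇒ r = 3

3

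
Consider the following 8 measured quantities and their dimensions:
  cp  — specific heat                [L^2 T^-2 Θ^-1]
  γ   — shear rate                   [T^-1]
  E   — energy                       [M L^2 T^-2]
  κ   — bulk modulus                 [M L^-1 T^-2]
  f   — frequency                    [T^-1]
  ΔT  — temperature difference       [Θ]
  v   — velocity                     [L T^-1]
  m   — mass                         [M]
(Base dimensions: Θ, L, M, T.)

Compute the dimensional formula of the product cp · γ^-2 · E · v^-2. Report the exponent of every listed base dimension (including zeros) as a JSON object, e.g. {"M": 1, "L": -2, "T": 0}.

{"Θ": -1, "L": 2, "M": 1, "T": 0}

Dimensional matrix (Θ×L×M×T by cp×γ×E×κ×f×ΔT×v×m):
  Θ: [-1  0  0  0  0  1  0  0]
  L: [ 2  0  2 -1  0  0  1  0]
  M: [ 0  0  1  1  0  0  0  1]
  T: [-2 -1 -2 -2 -1  0 -1  0]
  [Θ]: (1)·-1+(-2)·0+(1)·0+(-2)·0 = -1
  [L]: (1)·2+(-2)·0+(1)·2+(-2)·1 = 2
  [M]: (1)·0+(-2)·0+(1)·1+(-2)·0 = 1
  [T]: (1)·-2+(-2)·-1+(1)·-2+(-2)·-1 = 0
⇒ Θ^-1 L^2 M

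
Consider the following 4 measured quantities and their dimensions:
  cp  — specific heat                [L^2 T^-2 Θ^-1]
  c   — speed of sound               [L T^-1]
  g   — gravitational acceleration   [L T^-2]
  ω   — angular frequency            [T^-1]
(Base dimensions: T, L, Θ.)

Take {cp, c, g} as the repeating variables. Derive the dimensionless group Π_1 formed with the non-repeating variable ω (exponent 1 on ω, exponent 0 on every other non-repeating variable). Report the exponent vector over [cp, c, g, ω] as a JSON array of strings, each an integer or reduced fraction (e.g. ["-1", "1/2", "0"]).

["0", "1", "-1", "1"]

Dimensional matrix (T×L×Θ by cp×c×g×ω):
  T: [-2 -1 -2 -1]
  L: [ 2  1  1  0]
  Θ: [-1  0  0  0]
Echelon form has 3 nonzero rows (pivots: cp,c,g)
Pivot set = {cp,c,g}, free = {ω}
RREF:
  r0: [   1    0    0    0]
  r1: [   0    1    0   -1]
  r2: [   0    0    1    1]
Fix exponent of ω at 1; solve each RREF row for its pivot's exponent:
  r0: exp(cp) + (0)·1 = 0 ⇒ exp(cp) = 0
  r1: exp(c) + (-1)·1 = 0 ⇒ exp(c) = 1
  r2: exp(g) + (1)·1 = 0 ⇒ exp(g) = -1
Π_1 = c · g^-1 · ω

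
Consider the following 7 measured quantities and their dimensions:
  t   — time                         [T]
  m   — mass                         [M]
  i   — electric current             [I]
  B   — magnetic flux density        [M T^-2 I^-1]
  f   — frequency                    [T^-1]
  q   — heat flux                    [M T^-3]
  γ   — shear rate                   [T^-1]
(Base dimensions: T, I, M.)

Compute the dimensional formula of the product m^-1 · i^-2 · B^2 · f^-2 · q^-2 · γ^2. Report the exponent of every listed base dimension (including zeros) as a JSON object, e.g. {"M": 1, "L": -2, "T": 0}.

{"T": 2, "I": -4, "M": -1}

Exponent matrix [T,I,M] × [t,m,i,B,f,q,γ]:
  T: [ 1  0  0 -2 -1 -3 -1]
  I: [ 0  0  1 -1  0  0  0]
  M: [ 0  1  0  1  0  1  0]
  [T]: (-1)·0+(-2)·0+(2)·-2+(-2)·-1+(-2)·-3+(2)·-1 = 2
  [I]: (-1)·0+(-2)·1+(2)·-1+(-2)·0+(-2)·0+(2)·0 = -4
  [M]: (-1)·1+(-2)·0+(2)·1+(-2)·0+(-2)·1+(2)·0 = -1
⇒ T^2 I^-4 M^-1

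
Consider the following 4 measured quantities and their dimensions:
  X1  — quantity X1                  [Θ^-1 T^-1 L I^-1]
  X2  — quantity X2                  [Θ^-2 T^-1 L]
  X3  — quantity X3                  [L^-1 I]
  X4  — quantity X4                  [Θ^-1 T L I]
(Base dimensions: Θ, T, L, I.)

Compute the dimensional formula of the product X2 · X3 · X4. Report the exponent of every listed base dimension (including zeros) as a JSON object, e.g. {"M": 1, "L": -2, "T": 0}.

Dimensional matrix (Θ×T×L×I by X1×X2×X3×X4):
  Θ: [-1 -2  0 -1]
  T: [-1 -1  0  1]
  L: [ 1  1 -1  1]
  I: [-1  0  1  1]
  [Θ]: (1)·-2+(1)·0+(1)·-1 = -3
  [T]: (1)·-1+(1)·0+(1)·1 = 0
  [L]: (1)·1+(1)·-1+(1)·1 = 1
  [I]: (1)·0+(1)·1+(1)·1 = 2
⇒ Θ^-3 L I^2

{"Θ": -3, "T": 0, "L": 1, "I": 2}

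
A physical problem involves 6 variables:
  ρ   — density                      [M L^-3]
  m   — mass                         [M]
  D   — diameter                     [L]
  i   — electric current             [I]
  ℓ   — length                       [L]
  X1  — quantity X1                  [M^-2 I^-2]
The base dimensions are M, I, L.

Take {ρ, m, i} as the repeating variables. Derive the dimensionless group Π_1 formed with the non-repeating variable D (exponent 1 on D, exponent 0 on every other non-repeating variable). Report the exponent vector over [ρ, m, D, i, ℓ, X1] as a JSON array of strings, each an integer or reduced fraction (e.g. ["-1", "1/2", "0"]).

["1/3", "-1/3", "1", "0", "0", "0"]

Exponent matrix [M,I,L] × [ρ,m,D,i,ℓ,X1]:
  M: [ 1  1  0  0  0 -2]
  I: [ 0  0  0  1  0 -2]
  L: [-3  0  1  0  1  0]
Echelon form has 3 nonzero rows (pivots: ρ,m,i)
Pivot set = {ρ,m,i}, free = {D,ℓ,X1}
RREF:
  r0: [   1    0 -1/3    0 -1/3    0]
  r1: [   0    1  1/3    0  1/3   -2]
  r2: [   0    0    0    1    0   -2]
Fix exponent of D at 1, ℓ at 0, X1 at 0; solve each RREF row for its pivot's exponent:
  r0: exp(ρ) + (-1/3)·1 = 0 ⇒ exp(ρ) = 1/3
  r1: exp(m) + (1/3)·1 = 0 ⇒ exp(m) = -1/3
  r2: exp(i) + (0)·1 = 0 ⇒ exp(i) = 0
Π_1 = ρ^(1/3) · m^(-1/3) · D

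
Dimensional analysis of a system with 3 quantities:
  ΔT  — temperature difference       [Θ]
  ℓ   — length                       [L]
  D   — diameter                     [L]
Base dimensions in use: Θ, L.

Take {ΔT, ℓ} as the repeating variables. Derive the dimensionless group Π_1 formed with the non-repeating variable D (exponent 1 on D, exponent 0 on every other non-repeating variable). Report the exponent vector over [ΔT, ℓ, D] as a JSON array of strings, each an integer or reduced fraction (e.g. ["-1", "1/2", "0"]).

["0", "-1", "1"]

Dimensional matrix (Θ×L by ΔT×ℓ×D):
  Θ: [ 1  0  0]
  L: [ 0  1  1]
Echelon form has 2 nonzero rows (pivots: ΔT,ℓ)
Pivot set = {ΔT,ℓ}, free = {D}
RREF:
  r0: [   1    0    0]
  r1: [   0    1    1]
Fix exponent of D at 1; solve each RREF row for its pivot's exponent:
  r0: exp(ΔT) + (0)·1 = 0 ⇒ exp(ΔT) = 0
  r1: exp(ℓ) + (1)·1 = 0 ⇒ exp(ℓ) = -1
Π_1 = ℓ^-1 · D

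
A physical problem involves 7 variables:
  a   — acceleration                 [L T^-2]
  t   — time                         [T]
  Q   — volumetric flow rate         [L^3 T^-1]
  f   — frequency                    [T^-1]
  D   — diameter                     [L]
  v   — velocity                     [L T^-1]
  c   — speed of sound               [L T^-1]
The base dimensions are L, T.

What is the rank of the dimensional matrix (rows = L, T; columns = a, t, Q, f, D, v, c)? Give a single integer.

Exponent matrix [L,T] × [a,t,Q,f,D,v,c]:
  L: [ 1  0  3  0  1  1  1]
  T: [-2  1 -1 -1  0 -1 -1]
RREF → pivots at {a,t} ⇒ r = 2

2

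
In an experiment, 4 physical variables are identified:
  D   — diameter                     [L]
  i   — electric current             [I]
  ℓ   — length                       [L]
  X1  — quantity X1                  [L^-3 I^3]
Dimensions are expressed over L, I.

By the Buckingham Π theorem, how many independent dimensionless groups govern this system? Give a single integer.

Write exponents as rows L,I / cols D,i,ℓ,X1:
  L: [ 1  0  1 -3]
  I: [ 0  1  0  3]
Echelon form has 2 nonzero rows (pivots: D,i)
n=4, r=2 ⇒ 2 dimensionless groups

2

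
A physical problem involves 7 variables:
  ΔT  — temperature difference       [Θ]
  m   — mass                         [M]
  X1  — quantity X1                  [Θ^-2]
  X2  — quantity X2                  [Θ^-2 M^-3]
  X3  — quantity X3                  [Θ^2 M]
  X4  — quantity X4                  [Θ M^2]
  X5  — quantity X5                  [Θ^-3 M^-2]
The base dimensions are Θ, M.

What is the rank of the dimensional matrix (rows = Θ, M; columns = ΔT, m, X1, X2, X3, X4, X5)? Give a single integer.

Write exponents as rows Θ,M / cols ΔT,m,X1,X2,X3,X4,X5:
  Θ: [ 1  0 -2 -2  2  1 -3]
  M: [ 0  1  0 -3  1  2 -2]
Row reduction gives pivot columns ΔT,m; rank = 2

2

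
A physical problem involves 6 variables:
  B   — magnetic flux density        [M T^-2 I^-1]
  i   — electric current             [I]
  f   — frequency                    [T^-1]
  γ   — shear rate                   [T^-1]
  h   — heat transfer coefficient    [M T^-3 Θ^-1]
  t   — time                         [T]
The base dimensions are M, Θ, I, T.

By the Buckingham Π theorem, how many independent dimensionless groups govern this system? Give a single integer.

Dimensional matrix (M×Θ×I×T by B×i×f×γ×h×t):
  M: [ 1  0  0  0  1  0]
  Θ: [ 0  0  0  0 -1  0]
  I: [-1  1  0  0  0  0]
  T: [-2  0 -1 -1 -3  1]
RREF → pivots at {B,i,f,h} ⇒ r = 4
n=6, r=4 ⇒ 2 dimensionless groups

2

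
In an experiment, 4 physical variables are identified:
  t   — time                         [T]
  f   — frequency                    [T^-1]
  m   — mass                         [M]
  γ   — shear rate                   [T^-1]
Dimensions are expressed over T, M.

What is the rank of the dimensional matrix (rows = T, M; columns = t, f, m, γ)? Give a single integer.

2

Exponent matrix [T,M] × [t,f,m,γ]:
  T: [ 1 -1  0 -1]
  M: [ 0  0  1  0]
Row reduction gives pivot columns t,m; rank = 2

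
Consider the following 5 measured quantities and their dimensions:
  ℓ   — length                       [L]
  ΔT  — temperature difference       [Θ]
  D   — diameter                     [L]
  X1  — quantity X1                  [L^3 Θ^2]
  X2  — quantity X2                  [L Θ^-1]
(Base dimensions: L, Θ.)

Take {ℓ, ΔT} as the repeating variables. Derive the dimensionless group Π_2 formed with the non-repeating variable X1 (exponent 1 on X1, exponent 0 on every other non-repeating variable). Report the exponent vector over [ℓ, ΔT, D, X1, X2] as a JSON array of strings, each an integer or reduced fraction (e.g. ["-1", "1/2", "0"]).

["-3", "-2", "0", "1", "0"]

Exponent matrix [L,Θ] × [ℓ,ΔT,D,X1,X2]:
  L: [ 1  0  1  3  1]
  Θ: [ 0  1  0  2 -1]
RREF → pivots at {ℓ,ΔT} ⇒ r = 2
Repeat: ℓ,ΔT; free: D,X1,X2
RREF:
  r0: [   1    0    1    3    1]
  r1: [   0    1    0    2   -1]
Fix exponent of X1 at 1, D at 0, X2 at 0; solve each RREF row for its pivot's exponent:
  r0: exp(ℓ) + (3)·1 = 0 ⇒ exp(ℓ) = -3
  r1: exp(ΔT) + (2)·1 = 0 ⇒ exp(ΔT) = -2
Π_2 = ℓ^-3 · ΔT^-2 · X1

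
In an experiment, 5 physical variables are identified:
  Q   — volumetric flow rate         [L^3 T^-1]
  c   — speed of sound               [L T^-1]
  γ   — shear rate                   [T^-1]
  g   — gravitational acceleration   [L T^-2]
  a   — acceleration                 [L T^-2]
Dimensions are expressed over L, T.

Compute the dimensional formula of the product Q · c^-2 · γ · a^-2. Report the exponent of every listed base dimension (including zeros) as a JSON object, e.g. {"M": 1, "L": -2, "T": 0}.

Dimensional matrix (L×T by Q×c×γ×g×a):
  L: [ 3  1  0  1  1]
  T: [-1 -1 -1 -2 -2]
  [L]: (1)·3+(-2)·1+(1)·0+(-2)·1 = -1
  [T]: (1)·-1+(-2)·-1+(1)·-1+(-2)·-2 = 4
⇒ L^-1 T^4

{"L": -1, "T": 4}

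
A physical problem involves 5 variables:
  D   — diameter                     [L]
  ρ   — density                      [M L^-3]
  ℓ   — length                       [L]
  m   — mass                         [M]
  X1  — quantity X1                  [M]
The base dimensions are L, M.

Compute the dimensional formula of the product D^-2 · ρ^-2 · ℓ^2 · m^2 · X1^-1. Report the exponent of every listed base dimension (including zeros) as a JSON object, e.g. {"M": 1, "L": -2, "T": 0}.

Exponent matrix [L,M] × [D,ρ,ℓ,m,X1]:
  L: [ 1 -3  1  0  0]
  M: [ 0  1  0  1  1]
  [L]: (-2)·1+(-2)·-3+(2)·1+(2)·0+(-1)·0 = 6
  [M]: (-2)·0+(-2)·1+(2)·0+(2)·1+(-1)·1 = -1
⇒ L^6 M^-1

{"L": 6, "M": -1}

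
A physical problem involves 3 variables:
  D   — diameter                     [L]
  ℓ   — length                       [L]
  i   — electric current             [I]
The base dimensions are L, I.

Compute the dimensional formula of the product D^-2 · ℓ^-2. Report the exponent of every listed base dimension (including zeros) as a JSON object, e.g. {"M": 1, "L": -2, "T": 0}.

{"L": -4, "I": 0}

Write exponents as rows L,I / cols D,ℓ,i:
  L: [ 1  1  0]
  I: [ 0  0  1]
  [L]: (-2)·1+(-2)·1 = -4
  [I]: (-2)·0+(-2)·0 = 0
⇒ L^-4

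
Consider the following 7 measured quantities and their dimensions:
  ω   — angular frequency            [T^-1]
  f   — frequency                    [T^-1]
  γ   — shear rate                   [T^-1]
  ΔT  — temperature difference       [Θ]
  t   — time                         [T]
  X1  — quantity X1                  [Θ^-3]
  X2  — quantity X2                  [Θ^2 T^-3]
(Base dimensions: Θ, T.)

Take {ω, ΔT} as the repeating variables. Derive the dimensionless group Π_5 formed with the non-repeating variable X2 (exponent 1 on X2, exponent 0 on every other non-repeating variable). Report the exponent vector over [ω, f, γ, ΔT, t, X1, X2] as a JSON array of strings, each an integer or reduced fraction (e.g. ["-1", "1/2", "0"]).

["-3", "0", "0", "-2", "0", "0", "1"]

Dimensional matrix (Θ×T by ω×f×γ×ΔT×t×X1×X2):
  Θ: [ 0  0  0  1  0 -3  2]
  T: [-1 -1 -1  0  1  0 -3]
RREF → pivots at {ω,ΔT} ⇒ r = 2
Repeat: ω,ΔT; free: f,γ,t,X1,X2
RREF:
  r0: [   1    1    1    0   -1    0    3]
  r1: [   0    0    0    1    0   -3    2]
Fix exponent of X2 at 1, f at 0, γ at 0, t at 0, X1 at 0; solve each RREF row for its pivot's exponent:
  r0: exp(ω) + (3)·1 = 0 ⇒ exp(ω) = -3
  r1: exp(ΔT) + (2)·1 = 0 ⇒ exp(ΔT) = -2
Π_5 = ω^-3 · ΔT^-2 · X2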